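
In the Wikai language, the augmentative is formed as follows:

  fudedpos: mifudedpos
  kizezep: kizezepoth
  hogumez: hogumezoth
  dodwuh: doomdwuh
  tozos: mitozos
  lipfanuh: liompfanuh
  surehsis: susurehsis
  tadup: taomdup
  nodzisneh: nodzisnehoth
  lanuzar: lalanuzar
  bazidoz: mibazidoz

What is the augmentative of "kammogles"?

"kammogles" has last vowel 'e'. The stems whose last vowel is 'e' (kizezep → kizezepoth, hogumez → hogumezoth, nodzisneh → nodzisnehoth) add -oth.
So kammogles → kammoglesoth.

kammoglesoth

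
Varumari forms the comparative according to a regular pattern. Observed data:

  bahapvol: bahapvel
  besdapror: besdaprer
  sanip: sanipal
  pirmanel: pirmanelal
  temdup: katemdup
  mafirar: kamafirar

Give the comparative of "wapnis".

wapnisal

besdapror and mafirar both end in -r yet inflect differently (besdaprer, kamafirar), so the final letter is not what conditions the rule; the last vowel is.
"wapnis" has last vowel 'i'. The one such stem in the data (sanip → sanipal) adds -al, so the same rule applies.
The other patterns: stems whose last vowel is 'o' change the last vowel to 'e'; stems whose last vowel is 'a' or 'u' add the prefix ka-.
So wapnis → wapnisal.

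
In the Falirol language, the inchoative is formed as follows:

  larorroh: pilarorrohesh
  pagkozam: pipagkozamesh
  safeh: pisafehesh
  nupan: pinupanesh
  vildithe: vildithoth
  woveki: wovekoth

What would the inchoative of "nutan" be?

pinutanesh

safeh and vildithe both have last vowel 'e' yet inflect differently (pisafehesh, vildithoth), so the last vowel is not what conditions the rule; whether the stem ends in a vowel or a consonant is.
"nutan" ends in a consonant. The stems ending in a consonant (larorroh → pilarorrohesh, pagkozam → pipagkozamesh, safeh → pisafehesh) add pi- … -esh around the stem.
The other pattern: stems ending in a vowel drop the final letter and add -oth.
So nutan → pinutanesh.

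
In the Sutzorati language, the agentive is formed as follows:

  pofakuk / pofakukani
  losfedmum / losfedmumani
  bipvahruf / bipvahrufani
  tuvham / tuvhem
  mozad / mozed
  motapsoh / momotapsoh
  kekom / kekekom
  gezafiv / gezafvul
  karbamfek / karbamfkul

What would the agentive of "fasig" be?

fasgul

losfedmum and tuvham both end in -m yet inflect differently (losfedmumani, tuvhem), so the final letter is not what conditions the rule; the last vowel is.
"fasig" has last vowel 'i'. The one such stem in the data (gezafiv → gezafvul) deletes the last vowel and adds -ul (as does karbamfek), so the same rule applies.
So fasig → fasgul.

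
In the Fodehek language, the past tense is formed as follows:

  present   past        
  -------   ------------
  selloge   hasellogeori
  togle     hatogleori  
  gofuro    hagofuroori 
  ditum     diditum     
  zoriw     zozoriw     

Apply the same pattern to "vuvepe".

togle and ditum both have 2 vowels yet inflect differently (hatogleori, diditum), so the number of vowels is not what conditions the rule; whether the stem ends in a vowel or a consonant is.
"vuvepe" ends in a vowel. The stems ending in a vowel (selloge → hasellogeori, togle → hatogleori, gofuro → hagofuroori) add ha- … -ori around the stem.
So vuvepe → havuvepeori.

havuvepeori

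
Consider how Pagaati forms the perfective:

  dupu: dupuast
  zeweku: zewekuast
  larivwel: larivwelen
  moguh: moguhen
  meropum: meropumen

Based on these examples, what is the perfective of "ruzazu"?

ruzazuast

dupu and moguh both have last vowel 'u' yet inflect differently (dupuast, moguhen), so the last vowel is not what conditions the rule; whether the stem ends in a vowel or a consonant is.
"ruzazu" ends in a vowel. The stems ending in a vowel (dupu → dupuast, zeweku → zewekuast) add -ast.
So ruzazu → ruzazuast.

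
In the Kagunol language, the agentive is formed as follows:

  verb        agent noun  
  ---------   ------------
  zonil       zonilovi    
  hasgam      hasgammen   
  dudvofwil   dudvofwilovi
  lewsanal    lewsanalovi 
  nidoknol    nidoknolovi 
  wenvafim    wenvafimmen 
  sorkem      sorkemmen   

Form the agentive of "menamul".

lewsanal and hasgam both have last vowel 'a' yet inflect differently (lewsanalovi, hasgammen), so the last vowel is not what conditions the rule; the final letter is.
"menamul" ends in -l. The stems ending in -l (dudvofwil → dudvofwilovi, nidoknol → nidoknolovi, zonil → zonilovi) add -ovi.
The other pattern: stems ending in -m double the final consonant and add -en.
So menamul → menamulovi.

menamulovi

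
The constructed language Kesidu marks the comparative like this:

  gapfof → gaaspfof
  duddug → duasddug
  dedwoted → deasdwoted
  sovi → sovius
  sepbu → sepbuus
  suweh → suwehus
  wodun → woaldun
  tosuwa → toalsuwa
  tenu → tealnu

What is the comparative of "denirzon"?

deasnirzon

sepbu and tenu both end in -u yet inflect differently (sepbuus, tealnu), so the final letter is not what conditions the rule; the first letter is.
"denirzon" begins with d-. The stems beginning with d- (duddug → duasddug, dedwoted → deasdwoted) insert -as- after the first vowel.
So denirzon → deasnirzon.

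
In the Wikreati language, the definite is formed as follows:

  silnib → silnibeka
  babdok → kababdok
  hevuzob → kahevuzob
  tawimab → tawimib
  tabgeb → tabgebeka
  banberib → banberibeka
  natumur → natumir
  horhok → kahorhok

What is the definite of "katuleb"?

hevuzob and tawimab both end in -b yet inflect differently (kahevuzob, tawimib), so the final letter is not what conditions the rule; the last vowel is.
"katuleb" has last vowel 'e'. The one such stem in the data (tabgeb → tabgebeka) adds -eka, so the same rule applies.
The other patterns: stems whose last vowel is 'o' add the prefix ka-; stems whose last vowel is 'a' or 'u' change the last vowel to 'i'.
So katuleb → katulebeka.

katulebeka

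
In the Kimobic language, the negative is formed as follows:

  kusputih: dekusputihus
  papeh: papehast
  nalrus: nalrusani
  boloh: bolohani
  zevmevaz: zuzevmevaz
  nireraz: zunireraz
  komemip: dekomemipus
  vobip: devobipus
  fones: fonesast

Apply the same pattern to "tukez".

tukezast

kusputih and papeh both end in -h yet inflect differently (dekusputihus, papehast), so the final letter is not what conditions the rule; the last vowel is.
"tukez" has last vowel 'e'. The stems whose last vowel is 'e' (papeh → papehast, fones → fonesast) add -ast.
So tukez → tukezast.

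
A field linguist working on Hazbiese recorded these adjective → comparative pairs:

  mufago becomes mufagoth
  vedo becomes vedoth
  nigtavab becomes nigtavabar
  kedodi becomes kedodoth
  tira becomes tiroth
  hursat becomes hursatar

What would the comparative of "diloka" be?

"diloka" ends in a vowel. The stems ending in a vowel (vedo → vedoth, mufago → mufagoth, kedodi → kedodoth) drop the final letter and add -oth.
The other pattern: stems ending in a consonant add -ar.
So diloka → dilokoth.

dilokoth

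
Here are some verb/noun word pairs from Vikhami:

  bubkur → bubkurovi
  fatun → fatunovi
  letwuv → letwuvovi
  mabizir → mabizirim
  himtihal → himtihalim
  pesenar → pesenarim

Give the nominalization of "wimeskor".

wimeskorim

bubkur and mabizir both end in -r yet inflect differently (bubkurovi, mabizirim), so the final letter is not what conditions the rule; the number of vowels is.
"wimeskor" has 3 vowels. The stems with 3 vowels (mabizir → mabizirim, himtihal → himtihalim, pesenar → pesenarim) add -im.
The other pattern: stems with 2 vowels add -ovi.
So wimeskor → wimeskorim.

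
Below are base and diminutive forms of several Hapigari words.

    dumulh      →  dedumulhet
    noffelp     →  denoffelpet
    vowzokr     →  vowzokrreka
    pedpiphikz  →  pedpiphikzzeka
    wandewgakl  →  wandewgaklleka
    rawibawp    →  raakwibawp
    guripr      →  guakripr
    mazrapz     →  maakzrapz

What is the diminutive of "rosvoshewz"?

noffelp and rawibawp both end in -p yet inflect differently (denoffelpet, raakwibawp), so the final letter is not what conditions the rule; the second-to-last letter is.
"rosvoshewz" has second-to-last letter 'w'. The one such stem in the data (rawibawp → raakwibawp) inserts -ak- after the first vowel (as do guripr, mazrapz), so the same rule applies.
So rosvoshewz → roaksvoshewz.

roaksvoshewz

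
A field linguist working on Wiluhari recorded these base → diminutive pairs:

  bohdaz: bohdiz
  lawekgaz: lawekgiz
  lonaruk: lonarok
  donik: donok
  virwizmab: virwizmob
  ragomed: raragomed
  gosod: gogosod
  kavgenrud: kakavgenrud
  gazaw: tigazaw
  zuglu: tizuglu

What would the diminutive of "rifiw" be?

bohdaz and virwizmab both have last vowel 'a' yet inflect differently (bohdiz, virwizmob), so the last vowel is not what conditions the rule; the final letter is.
"rifiw" ends in -w. The one such stem in the data (gazaw → tigazaw) adds the prefix ti-, so the same rule applies.
So rifiw → tirifiw.

tirifiw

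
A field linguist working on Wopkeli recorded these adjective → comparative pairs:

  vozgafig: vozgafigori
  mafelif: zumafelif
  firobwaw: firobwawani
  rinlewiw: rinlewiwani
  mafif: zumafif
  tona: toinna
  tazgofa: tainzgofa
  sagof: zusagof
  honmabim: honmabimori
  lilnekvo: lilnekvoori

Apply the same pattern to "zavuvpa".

zainvuvpa

tona and firobwaw both have last vowel 'a' yet inflect differently (toinna, firobwawani), so the last vowel is not what conditions the rule; the final letter is.
"zavuvpa" ends in -a. The stems ending in -a (tona → toinna, tazgofa → tainzgofa) insert -in- after the first vowel.
So zavuvpa → zainvuvpa.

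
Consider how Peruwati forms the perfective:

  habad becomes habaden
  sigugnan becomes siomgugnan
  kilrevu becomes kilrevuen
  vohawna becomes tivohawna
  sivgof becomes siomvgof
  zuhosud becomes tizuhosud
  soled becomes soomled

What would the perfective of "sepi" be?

seompi

soled and habad both end in -d yet inflect differently (soomled, habaden), so the final letter is not what conditions the rule; the first letter is.
"sepi" begins with s-. The stems beginning with s- (sigugnan → siomgugnan, sivgof → siomvgof, soled → soomled) insert -om- after the first vowel.
The other patterns: stems beginning with h- or k- add -en; stems beginning with v- or z- add the prefix ti-.
So sepi → seompi.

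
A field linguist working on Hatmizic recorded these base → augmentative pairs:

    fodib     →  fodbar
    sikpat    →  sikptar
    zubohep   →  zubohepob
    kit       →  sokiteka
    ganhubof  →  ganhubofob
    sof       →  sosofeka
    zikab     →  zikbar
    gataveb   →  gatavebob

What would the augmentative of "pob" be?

sopobeka

kit and sikpat both end in -t yet inflect differently (sokiteka, sikptar), so the final letter is not what conditions the rule; the number of vowels is.
"pob" has 1 vowel. The stems with 1 vowel (sof → sosofeka, kit → sokiteka) add so- … -eka around the stem.
The other patterns: stems with 2 vowels delete the last vowel and add -ar; stems with 3 vowels add -ob.
So pob → sopobeka.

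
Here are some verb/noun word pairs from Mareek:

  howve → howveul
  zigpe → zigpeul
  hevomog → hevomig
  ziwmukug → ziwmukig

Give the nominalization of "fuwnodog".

howve and hevomog both begin with h- yet inflect differently (howveul, hevomig), so the first letter is not what conditions the rule; the final letter is.
"fuwnodog" ends in -g. The stems ending in -g (hevomog → hevomig, ziwmukug → ziwmukig) change the last vowel to 'i'.
So fuwnodog → fuwnodig.

fuwnodig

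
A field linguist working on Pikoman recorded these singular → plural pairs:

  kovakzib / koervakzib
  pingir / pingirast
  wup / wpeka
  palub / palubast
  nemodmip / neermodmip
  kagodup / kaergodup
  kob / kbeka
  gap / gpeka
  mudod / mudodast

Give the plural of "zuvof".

zuvofast

kob and palub both end in -b yet inflect differently (kbeka, palubast), so the final letter is not what conditions the rule; the number of vowels is.
"zuvof" has 2 vowels. The stems with 2 vowels (mudod → mudodast, pingir → pingirast, palub → palubast) add -ast.
So zuvof → zuvofast.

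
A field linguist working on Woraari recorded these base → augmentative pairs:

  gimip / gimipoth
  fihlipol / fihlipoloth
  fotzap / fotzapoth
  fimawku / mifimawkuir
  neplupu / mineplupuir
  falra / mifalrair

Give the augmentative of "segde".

misegdeir

fotzap and falra both have last vowel 'a' yet inflect differently (fotzapoth, mifalrair), so the last vowel is not what conditions the rule; whether the stem ends in a vowel or a consonant is.
"segde" ends in a vowel. The stems ending in a vowel (fimawku → mifimawkuir, neplupu → mineplupuir, falra → mifalrair) add mi- … -ir around the stem.
The other pattern: stems ending in a consonant add -oth.
So segde → misegdeir.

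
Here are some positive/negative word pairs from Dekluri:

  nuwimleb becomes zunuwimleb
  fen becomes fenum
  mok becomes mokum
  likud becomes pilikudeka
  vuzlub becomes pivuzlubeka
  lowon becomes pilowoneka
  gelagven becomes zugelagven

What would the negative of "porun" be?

fen and lowon both end in -n yet inflect differently (fenum, pilowoneka), so the final letter is not what conditions the rule; the number of vowels is.
"porun" has 2 vowels. The stems with 2 vowels (lowon → pilowoneka, vuzlub → pivuzlubeka, likud → pilikudeka) add pi- … -eka around the stem.
So porun → piporuneka.

piporuneka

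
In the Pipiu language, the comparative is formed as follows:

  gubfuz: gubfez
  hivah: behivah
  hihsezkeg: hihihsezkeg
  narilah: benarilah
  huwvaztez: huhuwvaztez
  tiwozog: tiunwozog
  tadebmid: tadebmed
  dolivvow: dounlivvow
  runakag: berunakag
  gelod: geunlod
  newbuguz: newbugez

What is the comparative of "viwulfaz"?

tiwozog and runakag both end in -g yet inflect differently (tiunwozog, berunakag), so the final letter is not what conditions the rule; the last vowel is.
"viwulfaz" has last vowel 'a'. The stems whose last vowel is 'a' (hivah → behivah, runakag → berunakag, narilah → benarilah) add the prefix be-.
So viwulfaz → beviwulfaz.

beviwulfaz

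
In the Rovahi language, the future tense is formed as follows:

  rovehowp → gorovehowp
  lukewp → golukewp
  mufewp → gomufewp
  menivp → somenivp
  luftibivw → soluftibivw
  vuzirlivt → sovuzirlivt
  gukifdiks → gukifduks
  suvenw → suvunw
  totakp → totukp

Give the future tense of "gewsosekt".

gewsosukt

"gewsosekt" has second-to-last letter 'k'. The stems whose second-to-last letter is 'k' (gukifdiks → gukifduks, totakp → totukp) change the last vowel to 'u'.
So gewsosekt → gewsosukt.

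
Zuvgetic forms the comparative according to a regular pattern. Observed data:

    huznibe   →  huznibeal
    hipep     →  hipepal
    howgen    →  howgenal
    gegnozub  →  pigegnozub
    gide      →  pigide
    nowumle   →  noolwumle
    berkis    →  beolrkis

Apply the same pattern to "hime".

himeal

"hime" begins with h-. The stems beginning with h- (huznibe → huznibeal, hipep → hipepal, howgen → howgenal) add -al.
So hime → himeal.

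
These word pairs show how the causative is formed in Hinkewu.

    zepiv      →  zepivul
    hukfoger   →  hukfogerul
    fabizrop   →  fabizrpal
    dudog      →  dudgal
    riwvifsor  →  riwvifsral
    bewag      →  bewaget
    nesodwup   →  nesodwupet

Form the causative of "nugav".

nugavet

hukfoger and riwvifsor both end in -r yet inflect differently (hukfogerul, riwvifsral), so the final letter is not what conditions the rule; the last vowel is.
"nugav" has last vowel 'a'. The one such stem in the data (bewag → bewaget) adds -et, so the same rule applies.
So nugav → nugavet.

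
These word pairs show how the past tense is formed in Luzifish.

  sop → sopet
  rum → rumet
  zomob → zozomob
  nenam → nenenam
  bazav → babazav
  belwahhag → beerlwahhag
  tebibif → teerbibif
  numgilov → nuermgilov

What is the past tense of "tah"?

"tah" has 1 vowel. The stems with 1 vowel (sop → sopet, rum → rumet) add -et.
So tah → tahet.

tahet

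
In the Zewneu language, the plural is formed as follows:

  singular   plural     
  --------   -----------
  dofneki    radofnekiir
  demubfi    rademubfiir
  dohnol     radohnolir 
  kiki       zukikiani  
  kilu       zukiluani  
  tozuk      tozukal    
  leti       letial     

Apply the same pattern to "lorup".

dofneki and kiki both end in -i yet inflect differently (radofnekiir, zukikiani), so the final letter is not what conditions the rule; the first letter is.
"lorup" begins with l-. The one such stem in the data (leti → letial) adds -al, so the same rule applies.
So lorup → lorupal.

lorupal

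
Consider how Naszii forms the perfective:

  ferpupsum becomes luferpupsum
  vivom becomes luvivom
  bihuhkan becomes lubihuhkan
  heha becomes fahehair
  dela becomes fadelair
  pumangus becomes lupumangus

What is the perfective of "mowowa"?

bihuhkan and dela both have last vowel 'a' yet inflect differently (lubihuhkan, fadelair), so the last vowel is not what conditions the rule; whether the stem ends in a vowel or a consonant is.
"mowowa" ends in a vowel. The stems ending in a vowel (dela → fadelair, heha → fahehair) add fa- … -ir around the stem.
So mowowa → famowowair.

famowowair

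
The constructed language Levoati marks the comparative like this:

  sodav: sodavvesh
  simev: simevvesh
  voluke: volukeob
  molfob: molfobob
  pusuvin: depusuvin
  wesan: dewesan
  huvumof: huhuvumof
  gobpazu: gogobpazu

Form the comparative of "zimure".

simev and voluke both have last vowel 'e' yet inflect differently (simevvesh, volukeob), so the last vowel is not what conditions the rule; the final letter is.
"zimure" ends in -e. The one such stem in the data (voluke → volukeob) adds -ob, so the same rule applies.
So zimure → zimureob.

zimureob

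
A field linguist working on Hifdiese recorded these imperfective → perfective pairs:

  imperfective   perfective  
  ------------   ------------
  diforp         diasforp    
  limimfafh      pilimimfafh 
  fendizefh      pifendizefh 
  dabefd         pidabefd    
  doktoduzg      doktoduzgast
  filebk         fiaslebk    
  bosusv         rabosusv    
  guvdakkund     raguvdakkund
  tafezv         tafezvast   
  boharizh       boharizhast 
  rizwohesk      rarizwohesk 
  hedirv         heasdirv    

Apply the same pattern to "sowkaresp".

rasowkaresp

boharizh and fendizefh both end in -h yet inflect differently (boharizhast, pifendizefh), so the final letter is not what conditions the rule; the second-to-last letter is.
"sowkaresp" has second-to-last letter 's'. The stems whose second-to-last letter is 's' (bosusv → rabosusv, rizwohesk → rarizwohesk) add the prefix ra-.
The other patterns: stems whose second-to-last letter is 'z' add -ast; stems whose second-to-last letter is 'f' add the prefix pi-; stems whose second-to-last letter is 'b' or 'r' insert -as- after the first vowel.
So sowkaresp → rasowkaresp.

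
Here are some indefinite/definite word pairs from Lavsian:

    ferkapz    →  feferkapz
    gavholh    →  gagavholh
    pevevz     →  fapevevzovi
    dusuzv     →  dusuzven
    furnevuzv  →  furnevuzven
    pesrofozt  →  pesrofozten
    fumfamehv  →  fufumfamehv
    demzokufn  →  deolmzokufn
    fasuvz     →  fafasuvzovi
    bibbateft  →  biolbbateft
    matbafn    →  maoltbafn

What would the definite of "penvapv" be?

pepenvapv

"penvapv" has second-to-last letter 'p'. The one such stem in the data (ferkapz → feferkapz) repeats the first consonant+vowel as a prefix (as do fumfamehv, gavholh), so the same rule applies.
So penvapv → pepenvapv.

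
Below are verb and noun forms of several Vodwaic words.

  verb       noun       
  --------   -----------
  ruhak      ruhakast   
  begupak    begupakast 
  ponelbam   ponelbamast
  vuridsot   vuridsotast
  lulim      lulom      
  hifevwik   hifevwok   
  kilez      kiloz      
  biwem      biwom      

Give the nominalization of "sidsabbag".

sidsabbagast

"sidsabbag" has last vowel 'a'. The stems whose last vowel is 'a' (ruhak → ruhakast, begupak → begupakast, ponelbam → ponelbamast) add -ast.
The other pattern: stems whose last vowel is 'e' or 'i' change the last vowel to 'o'.
So sidsabbag → sidsabbagast.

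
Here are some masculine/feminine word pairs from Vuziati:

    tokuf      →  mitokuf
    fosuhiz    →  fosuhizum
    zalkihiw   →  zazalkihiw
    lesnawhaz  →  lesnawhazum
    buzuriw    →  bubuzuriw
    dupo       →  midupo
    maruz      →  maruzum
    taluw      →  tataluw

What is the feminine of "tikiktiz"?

fosuhiz and zalkihiw both have last vowel 'i' yet inflect differently (fosuhizum, zazalkihiw), so the last vowel is not what conditions the rule; the final letter is.
"tikiktiz" ends in -z. The stems ending in -z (fosuhiz → fosuhizum, lesnawhaz → lesnawhazum, maruz → maruzum) add -um.
So tikiktiz → tikiktizum.

tikiktizum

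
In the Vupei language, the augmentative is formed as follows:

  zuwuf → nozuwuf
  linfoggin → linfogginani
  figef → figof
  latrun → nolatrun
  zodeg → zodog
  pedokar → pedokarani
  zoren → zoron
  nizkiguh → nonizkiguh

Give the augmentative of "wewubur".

nowewubur

zoren and latrun both end in -n yet inflect differently (zoron, nolatrun), so the final letter is not what conditions the rule; the last vowel is.
"wewubur" has last vowel 'u'. The stems whose last vowel is 'u' (nizkiguh → nonizkiguh, latrun → nolatrun, zuwuf → nozuwuf) add the prefix no-.
The other patterns: stems whose last vowel is 'e' change the last vowel to 'o'; stems whose last vowel is 'a' or 'i' add -ani.
So wewubur → nowewubur.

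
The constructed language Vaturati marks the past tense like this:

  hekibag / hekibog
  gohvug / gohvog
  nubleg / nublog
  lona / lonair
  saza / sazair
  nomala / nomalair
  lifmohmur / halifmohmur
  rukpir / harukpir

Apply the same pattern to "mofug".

mofog

hekibag and lona both have last vowel 'a' yet inflect differently (hekibog, lonair), so the last vowel is not what conditions the rule; the final letter is.
"mofug" ends in -g. The stems ending in -g (hekibag → hekibog, gohvug → gohvog, nubleg → nublog) change the last vowel to 'o'.
The other patterns: stems ending in -a add -ir; stems ending in -r add the prefix ha-.
So mofug → mofog.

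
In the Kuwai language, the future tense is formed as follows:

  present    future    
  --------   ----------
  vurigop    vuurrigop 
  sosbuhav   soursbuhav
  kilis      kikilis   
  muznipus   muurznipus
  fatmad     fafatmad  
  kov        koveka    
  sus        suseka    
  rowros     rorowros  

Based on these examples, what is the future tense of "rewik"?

rerewik

sus and kilis both end in -s yet inflect differently (suseka, kikilis), so the final letter is not what conditions the rule; the number of vowels is.
"rewik" has 2 vowels. The stems with 2 vowels (kilis → kikilis, rowros → rorowros, fatmad → fafatmad) repeat the first consonant+vowel as a prefix.
The other patterns: stems with 1 vowel add -eka; stems with 3 vowels insert -ur- after the first vowel.
So rewik → rerewik.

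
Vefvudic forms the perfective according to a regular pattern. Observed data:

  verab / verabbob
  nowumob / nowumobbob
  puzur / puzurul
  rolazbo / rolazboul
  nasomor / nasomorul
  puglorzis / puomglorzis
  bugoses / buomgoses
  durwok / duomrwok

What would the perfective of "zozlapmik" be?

nowumob and rolazbo both have last vowel 'o' yet inflect differently (nowumobbob, rolazboul), so the last vowel is not what conditions the rule; the final letter is.
"zozlapmik" ends in -k. The one such stem in the data (durwok → duomrwok) inserts -om- after the first vowel (as do puglorzis, bugoses), so the same rule applies.
So zozlapmik → zoomzlapmik.

zoomzlapmik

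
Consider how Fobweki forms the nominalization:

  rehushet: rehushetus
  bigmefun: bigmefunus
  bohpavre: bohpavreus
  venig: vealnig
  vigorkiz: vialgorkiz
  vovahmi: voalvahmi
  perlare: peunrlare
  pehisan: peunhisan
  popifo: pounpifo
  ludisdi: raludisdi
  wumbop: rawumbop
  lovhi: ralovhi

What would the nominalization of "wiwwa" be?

rawiwwa

bohpavre and perlare both end in -e yet inflect differently (bohpavreus, peunrlare), so the final letter is not what conditions the rule; the first letter is.
"wiwwa" begins with w-. The one such stem in the data (wumbop → rawumbop) adds the prefix ra-, so the same rule applies.
So wiwwa → rawiwwa.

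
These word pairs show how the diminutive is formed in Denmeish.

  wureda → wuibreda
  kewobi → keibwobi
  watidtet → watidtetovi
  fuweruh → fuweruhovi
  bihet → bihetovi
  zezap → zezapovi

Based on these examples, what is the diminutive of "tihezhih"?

tihezhihovi

"tihezhih" ends in a consonant. The stems ending in a consonant (watidtet → watidtetovi, fuweruh → fuweruhovi, bihet → bihetovi) add -ovi.
The other pattern: stems ending in a vowel insert -ib- after the first vowel.
So tihezhih → tihezhihovi.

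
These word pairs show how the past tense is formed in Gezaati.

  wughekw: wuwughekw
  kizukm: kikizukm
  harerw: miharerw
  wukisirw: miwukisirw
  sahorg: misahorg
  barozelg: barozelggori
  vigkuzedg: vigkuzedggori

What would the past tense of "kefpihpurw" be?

wughekw and harerw both end in -w yet inflect differently (wuwughekw, miharerw), so the final letter is not what conditions the rule; the second-to-last letter is.
"kefpihpurw" has second-to-last letter 'r'. The stems whose second-to-last letter is 'r' (harerw → miharerw, wukisirw → miwukisirw, sahorg → misahorg) add the prefix mi-.
So kefpihpurw → mikefpihpurw.

mikefpihpurw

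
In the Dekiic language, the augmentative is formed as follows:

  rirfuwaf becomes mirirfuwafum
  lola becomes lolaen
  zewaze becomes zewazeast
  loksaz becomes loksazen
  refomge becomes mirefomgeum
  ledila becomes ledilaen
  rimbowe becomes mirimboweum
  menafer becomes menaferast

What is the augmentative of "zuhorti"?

"zuhorti" begins with z-. The one such stem in the data (zewaze → zewazeast) adds -ast, so the same rule applies.
So zuhorti → zuhortiast.

zuhortiast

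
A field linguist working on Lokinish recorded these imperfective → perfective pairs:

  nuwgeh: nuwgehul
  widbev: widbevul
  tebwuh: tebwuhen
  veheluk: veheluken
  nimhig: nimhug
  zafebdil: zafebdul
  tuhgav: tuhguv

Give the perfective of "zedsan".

nuwgeh and tebwuh both end in -h yet inflect differently (nuwgehul, tebwuhen), so the final letter is not what conditions the rule; the last vowel is.
"zedsan" has last vowel 'a'. The one such stem in the data (tuhgav → tuhguv) changes the last vowel to 'u' (as do nimhig, zafebdil), so the same rule applies.
The other patterns: stems whose last vowel is 'e' add -ul; stems whose last vowel is 'u' add -en.
So zedsan → zedsun.

zedsun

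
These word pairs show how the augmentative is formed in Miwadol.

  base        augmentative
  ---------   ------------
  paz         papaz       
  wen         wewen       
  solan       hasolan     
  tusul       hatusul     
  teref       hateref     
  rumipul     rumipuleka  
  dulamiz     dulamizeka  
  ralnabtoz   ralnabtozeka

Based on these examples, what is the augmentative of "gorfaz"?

"gorfaz" has 2 vowels. The stems with 2 vowels (solan → hasolan, tusul → hatusul, teref → hateref) add the prefix ha-.
So gorfaz → hagorfaz.

hagorfaz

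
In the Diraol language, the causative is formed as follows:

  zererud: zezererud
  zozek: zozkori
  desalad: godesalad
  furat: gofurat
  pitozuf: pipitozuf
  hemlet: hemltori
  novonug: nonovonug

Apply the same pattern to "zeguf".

zezeguf

desalad and zererud both end in -d yet inflect differently (godesalad, zezererud), so the final letter is not what conditions the rule; the last vowel is.
"zeguf" has last vowel 'u'. The stems whose last vowel is 'u' (zererud → zezererud, pitozuf → pipitozuf, novonug → nonovonug) repeat the first consonant+vowel as a prefix.
The other patterns: stems whose last vowel is 'a' add the prefix go-; stems whose last vowel is 'e' delete the last vowel and add -ori.
So zeguf → zezeguf.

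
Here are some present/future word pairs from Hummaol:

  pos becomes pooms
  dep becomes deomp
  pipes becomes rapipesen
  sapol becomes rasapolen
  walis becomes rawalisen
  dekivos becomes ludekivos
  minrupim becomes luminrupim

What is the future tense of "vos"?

vooms

pos and pipes both end in -s yet inflect differently (pooms, rapipesen), so the final letter is not what conditions the rule; the number of vowels is.
"vos" has 1 vowel. The stems with 1 vowel (pos → pooms, dep → deomp) insert -om- after the first vowel.
So vos → vooms.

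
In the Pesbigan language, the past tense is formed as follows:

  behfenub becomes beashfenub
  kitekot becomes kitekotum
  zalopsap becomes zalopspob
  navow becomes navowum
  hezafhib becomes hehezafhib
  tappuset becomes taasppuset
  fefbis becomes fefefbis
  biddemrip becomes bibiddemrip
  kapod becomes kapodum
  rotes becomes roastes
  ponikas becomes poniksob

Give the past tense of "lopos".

loposum

biddemrip and zalopsap both end in -p yet inflect differently (bibiddemrip, zalopspob), so the final letter is not what conditions the rule; the last vowel is.
"lopos" has last vowel 'o'. The stems whose last vowel is 'o' (navow → navowum, kitekot → kitekotum, kapod → kapodum) add -um.
So lopos → loposum.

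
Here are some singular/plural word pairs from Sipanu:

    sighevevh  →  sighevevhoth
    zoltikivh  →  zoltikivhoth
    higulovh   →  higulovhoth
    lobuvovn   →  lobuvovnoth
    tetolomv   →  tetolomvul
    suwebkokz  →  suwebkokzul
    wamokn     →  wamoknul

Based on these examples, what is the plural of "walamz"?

lobuvovn and wamokn both end in -n yet inflect differently (lobuvovnoth, wamoknul), so the final letter is not what conditions the rule; the second-to-last letter is.
"walamz" has second-to-last letter 'm'. The one such stem in the data (tetolomv → tetolomvul) adds -ul, so the same rule applies.
So walamz → walamzul.

walamzul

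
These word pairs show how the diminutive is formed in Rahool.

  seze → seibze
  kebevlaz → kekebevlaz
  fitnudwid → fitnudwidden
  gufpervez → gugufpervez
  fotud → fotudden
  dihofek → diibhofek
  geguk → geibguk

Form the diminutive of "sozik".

soibzik

gufpervez and dihofek both have last vowel 'e' yet inflect differently (gugufpervez, diibhofek), so the last vowel is not what conditions the rule; the final letter is.
"sozik" ends in -k. The stems ending in -k (dihofek → diibhofek, geguk → geibguk) insert -ib- after the first vowel.
So sozik → soibzik.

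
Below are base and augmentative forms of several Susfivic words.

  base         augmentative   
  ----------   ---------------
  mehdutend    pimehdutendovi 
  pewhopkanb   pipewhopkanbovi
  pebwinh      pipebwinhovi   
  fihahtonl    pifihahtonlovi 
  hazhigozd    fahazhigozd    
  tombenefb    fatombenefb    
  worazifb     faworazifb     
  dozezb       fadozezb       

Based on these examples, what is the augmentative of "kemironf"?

pikemironfovi

mehdutend and hazhigozd both end in -d yet inflect differently (pimehdutendovi, fahazhigozd), so the final letter is not what conditions the rule; the second-to-last letter is.
"kemironf" has second-to-last letter 'n'. The stems whose second-to-last letter is 'n' (mehdutend → pimehdutendovi, pewhopkanb → pipewhopkanbovi, pebwinh → pipebwinhovi) add pi- … -ovi around the stem.
The other pattern: stems whose second-to-last letter is 'f' or 'z' add the prefix fa-.
So kemironf → pikemironfovi.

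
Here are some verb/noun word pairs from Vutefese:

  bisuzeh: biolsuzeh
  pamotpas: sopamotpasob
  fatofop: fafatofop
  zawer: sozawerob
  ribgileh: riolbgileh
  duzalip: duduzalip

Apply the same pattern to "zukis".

sozukisob

ribgileh and zawer both have last vowel 'e' yet inflect differently (riolbgileh, sozawerob), so the last vowel is not what conditions the rule; the final letter is.
"zukis" ends in -s. The one such stem in the data (pamotpas → sopamotpasob) adds so- … -ob around the stem, so the same rule applies.
The other patterns: stems ending in -p repeat the first consonant+vowel as a prefix; stems ending in -h insert -ol- after the first vowel.
So zukis → sozukisob.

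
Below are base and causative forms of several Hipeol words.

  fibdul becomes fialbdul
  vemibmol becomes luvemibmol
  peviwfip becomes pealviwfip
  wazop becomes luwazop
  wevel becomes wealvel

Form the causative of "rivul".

rialvul

vemibmol and fibdul both end in -l yet inflect differently (luvemibmol, fialbdul), so the final letter is not what conditions the rule; the last vowel is.
"rivul" has last vowel 'u'. The one such stem in the data (fibdul → fialbdul) inserts -al- after the first vowel (as do wevel, peviwfip), so the same rule applies.
The other pattern: stems whose last vowel is 'o' add the prefix lu-.
So rivul → rialvul.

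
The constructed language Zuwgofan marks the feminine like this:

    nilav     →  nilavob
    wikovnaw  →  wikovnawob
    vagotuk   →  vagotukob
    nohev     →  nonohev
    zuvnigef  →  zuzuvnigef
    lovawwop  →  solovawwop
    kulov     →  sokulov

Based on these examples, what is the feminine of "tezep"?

kulov and nohev both end in -v yet inflect differently (sokulov, nonohev), so the final letter is not what conditions the rule; the last vowel is.
"tezep" has last vowel 'e'. The stems whose last vowel is 'e' (nohev → nonohev, zuvnigef → zuzuvnigef) repeat the first consonant+vowel as a prefix.
The other patterns: stems whose last vowel is 'o' add the prefix so-; stems whose last vowel is 'a' or 'u' add -ob.
So tezep → tetezep.

tetezep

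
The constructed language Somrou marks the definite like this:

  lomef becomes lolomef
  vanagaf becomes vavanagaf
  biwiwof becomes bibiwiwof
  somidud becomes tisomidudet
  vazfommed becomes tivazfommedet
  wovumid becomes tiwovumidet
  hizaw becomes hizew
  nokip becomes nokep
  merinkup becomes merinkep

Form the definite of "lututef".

lulututef

"lututef" ends in -f. The stems ending in -f (lomef → lolomef, vanagaf → vavanagaf, biwiwof → bibiwiwof) repeat the first consonant+vowel as a prefix.
So lututef → lulututef.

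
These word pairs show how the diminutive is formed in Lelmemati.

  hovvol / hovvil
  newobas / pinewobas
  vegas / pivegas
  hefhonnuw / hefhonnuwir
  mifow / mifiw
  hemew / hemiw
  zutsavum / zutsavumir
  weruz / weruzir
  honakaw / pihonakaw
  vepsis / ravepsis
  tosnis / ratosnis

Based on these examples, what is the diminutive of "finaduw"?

finaduwir

"finaduw" has last vowel 'u'. The stems whose last vowel is 'u' (weruz → weruzir, zutsavum → zutsavumir, hefhonnuw → hefhonnuwir) add -ir.
The other patterns: stems whose last vowel is 'a' add the prefix pi-; stems whose last vowel is 'i' add the prefix ra-; stems whose last vowel is 'e' or 'o' change the last vowel to 'i'.
So finaduw → finaduwir.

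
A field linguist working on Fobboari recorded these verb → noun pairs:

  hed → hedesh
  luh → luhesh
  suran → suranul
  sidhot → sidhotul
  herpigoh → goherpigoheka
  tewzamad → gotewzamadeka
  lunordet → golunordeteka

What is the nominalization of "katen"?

luh and herpigoh both end in -h yet inflect differently (luhesh, goherpigoheka), so the final letter is not what conditions the rule; the number of vowels is.
"katen" has 2 vowels. The stems with 2 vowels (suran → suranul, sidhot → sidhotul) add -ul.
So katen → katenul.

katenul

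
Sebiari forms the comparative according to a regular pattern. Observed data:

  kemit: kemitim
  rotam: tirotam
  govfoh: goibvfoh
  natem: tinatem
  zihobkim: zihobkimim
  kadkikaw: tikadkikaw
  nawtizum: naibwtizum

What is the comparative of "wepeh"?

nawtizum and zihobkim both end in -m yet inflect differently (naibwtizum, zihobkimim), so the final letter is not what conditions the rule; the last vowel is.
"wepeh" has last vowel 'e'. The one such stem in the data (natem → tinatem) adds the prefix ti-, so the same rule applies.
The other patterns: stems whose last vowel is 'o' or 'u' insert -ib- after the first vowel; stems whose last vowel is 'i' add -im.
So wepeh → tiwepeh.

tiwepeh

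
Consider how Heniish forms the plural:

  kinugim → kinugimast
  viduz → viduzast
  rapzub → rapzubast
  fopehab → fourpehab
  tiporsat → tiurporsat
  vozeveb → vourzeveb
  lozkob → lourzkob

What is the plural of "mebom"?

rapzub and fopehab both end in -b yet inflect differently (rapzubast, fourpehab), so the final letter is not what conditions the rule; the last vowel is.
"mebom" has last vowel 'o'. The one such stem in the data (lozkob → lourzkob) inserts -ur- after the first vowel (as do fopehab, tiporsat), so the same rule applies.
The other pattern: stems whose last vowel is 'i' or 'u' add -ast.
So mebom → meurbom.

meurbom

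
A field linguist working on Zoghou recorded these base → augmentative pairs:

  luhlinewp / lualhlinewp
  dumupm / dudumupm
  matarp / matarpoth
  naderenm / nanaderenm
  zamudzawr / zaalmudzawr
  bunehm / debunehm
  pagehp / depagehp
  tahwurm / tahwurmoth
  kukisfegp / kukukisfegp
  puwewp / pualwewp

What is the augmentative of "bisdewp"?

matarp and puwewp both end in -p yet inflect differently (matarpoth, pualwewp), so the final letter is not what conditions the rule; the second-to-last letter is.
"bisdewp" has second-to-last letter 'w'. The stems whose second-to-last letter is 'w' (zamudzawr → zaalmudzawr, puwewp → pualwewp, luhlinewp → lualhlinewp) insert -al- after the first vowel.
So bisdewp → bialsdewp.

bialsdewp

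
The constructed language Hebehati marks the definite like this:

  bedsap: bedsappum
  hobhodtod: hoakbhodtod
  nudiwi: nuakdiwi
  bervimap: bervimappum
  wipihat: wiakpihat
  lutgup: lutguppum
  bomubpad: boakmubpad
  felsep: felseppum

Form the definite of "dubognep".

dubogneppum

"dubognep" ends in -p. The stems ending in -p (lutgup → lutguppum, bervimap → bervimappum, bedsap → bedsappum) double the final consonant and add -um.
So dubognep → dubogneppum.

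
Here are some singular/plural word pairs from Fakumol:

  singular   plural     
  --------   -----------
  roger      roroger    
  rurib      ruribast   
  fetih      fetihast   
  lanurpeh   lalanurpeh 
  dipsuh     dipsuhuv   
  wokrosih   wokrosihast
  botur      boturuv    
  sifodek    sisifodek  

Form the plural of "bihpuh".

bihpuhuv

lanurpeh and wokrosih both end in -h yet inflect differently (lalanurpeh, wokrosihast), so the final letter is not what conditions the rule; the last vowel is.
"bihpuh" has last vowel 'u'. The stems whose last vowel is 'u' (dipsuh → dipsuhuv, botur → boturuv) add -uv.
So bihpuh → bihpuhuv.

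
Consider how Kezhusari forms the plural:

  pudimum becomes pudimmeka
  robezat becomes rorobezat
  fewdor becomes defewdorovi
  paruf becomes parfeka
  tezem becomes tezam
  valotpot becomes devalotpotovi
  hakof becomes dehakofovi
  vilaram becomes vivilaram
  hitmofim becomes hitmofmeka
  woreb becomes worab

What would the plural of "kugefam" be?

kukugefam

tezem and vilaram both end in -m yet inflect differently (tezam, vivilaram), so the final letter is not what conditions the rule; the last vowel is.
"kugefam" has last vowel 'a'. The stems whose last vowel is 'a' (robezat → rorobezat, vilaram → vivilaram) repeat the first consonant+vowel as a prefix.
So kugefam → kukugefam.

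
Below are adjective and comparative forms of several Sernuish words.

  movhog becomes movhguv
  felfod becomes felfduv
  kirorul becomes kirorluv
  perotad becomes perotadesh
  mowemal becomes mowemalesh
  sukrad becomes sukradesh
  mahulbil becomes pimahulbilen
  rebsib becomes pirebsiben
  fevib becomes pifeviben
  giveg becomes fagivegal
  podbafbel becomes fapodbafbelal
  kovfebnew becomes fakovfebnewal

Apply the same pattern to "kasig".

felfod and perotad both end in -d yet inflect differently (felfduv, perotadesh), so the final letter is not what conditions the rule; the last vowel is.
"kasig" has last vowel 'i'. The stems whose last vowel is 'i' (mahulbil → pimahulbilen, rebsib → pirebsiben, fevib → pifeviben) add pi- … -en around the stem.
So kasig → pikasigen.

pikasigen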